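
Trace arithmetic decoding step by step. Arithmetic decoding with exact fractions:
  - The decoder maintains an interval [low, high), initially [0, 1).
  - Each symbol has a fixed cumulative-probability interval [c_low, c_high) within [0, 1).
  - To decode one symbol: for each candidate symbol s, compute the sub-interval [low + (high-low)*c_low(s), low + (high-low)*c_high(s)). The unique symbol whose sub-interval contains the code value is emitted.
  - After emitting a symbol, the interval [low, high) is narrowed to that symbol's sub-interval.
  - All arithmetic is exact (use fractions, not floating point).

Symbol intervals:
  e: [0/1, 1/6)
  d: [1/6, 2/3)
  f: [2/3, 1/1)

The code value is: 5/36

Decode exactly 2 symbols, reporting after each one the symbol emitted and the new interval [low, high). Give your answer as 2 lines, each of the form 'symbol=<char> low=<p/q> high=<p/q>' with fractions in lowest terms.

Answer: symbol=e low=0/1 high=1/6
symbol=f low=1/9 high=1/6

Derivation:
Step 1: interval [0/1, 1/1), width = 1/1 - 0/1 = 1/1
  'e': [0/1 + 1/1*0/1, 0/1 + 1/1*1/6) = [0/1, 1/6) <- contains code 5/36
  'd': [0/1 + 1/1*1/6, 0/1 + 1/1*2/3) = [1/6, 2/3)
  'f': [0/1 + 1/1*2/3, 0/1 + 1/1*1/1) = [2/3, 1/1)
  emit 'e', narrow to [0/1, 1/6)
Step 2: interval [0/1, 1/6), width = 1/6 - 0/1 = 1/6
  'e': [0/1 + 1/6*0/1, 0/1 + 1/6*1/6) = [0/1, 1/36)
  'd': [0/1 + 1/6*1/6, 0/1 + 1/6*2/3) = [1/36, 1/9)
  'f': [0/1 + 1/6*2/3, 0/1 + 1/6*1/1) = [1/9, 1/6) <- contains code 5/36
  emit 'f', narrow to [1/9, 1/6)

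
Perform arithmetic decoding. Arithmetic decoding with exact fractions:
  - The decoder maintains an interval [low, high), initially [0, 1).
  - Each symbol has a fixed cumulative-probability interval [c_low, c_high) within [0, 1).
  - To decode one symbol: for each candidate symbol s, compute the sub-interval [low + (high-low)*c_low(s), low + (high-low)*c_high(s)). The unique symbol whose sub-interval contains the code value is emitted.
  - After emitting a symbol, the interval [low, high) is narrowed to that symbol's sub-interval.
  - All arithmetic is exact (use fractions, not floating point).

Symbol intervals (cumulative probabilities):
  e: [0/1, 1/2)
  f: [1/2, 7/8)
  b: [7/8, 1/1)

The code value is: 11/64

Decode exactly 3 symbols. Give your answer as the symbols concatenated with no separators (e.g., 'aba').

Step 1: interval [0/1, 1/1), width = 1/1 - 0/1 = 1/1
  'e': [0/1 + 1/1*0/1, 0/1 + 1/1*1/2) = [0/1, 1/2) <- contains code 11/64
  'f': [0/1 + 1/1*1/2, 0/1 + 1/1*7/8) = [1/2, 7/8)
  'b': [0/1 + 1/1*7/8, 0/1 + 1/1*1/1) = [7/8, 1/1)
  emit 'e', narrow to [0/1, 1/2)
Step 2: interval [0/1, 1/2), width = 1/2 - 0/1 = 1/2
  'e': [0/1 + 1/2*0/1, 0/1 + 1/2*1/2) = [0/1, 1/4) <- contains code 11/64
  'f': [0/1 + 1/2*1/2, 0/1 + 1/2*7/8) = [1/4, 7/16)
  'b': [0/1 + 1/2*7/8, 0/1 + 1/2*1/1) = [7/16, 1/2)
  emit 'e', narrow to [0/1, 1/4)
Step 3: interval [0/1, 1/4), width = 1/4 - 0/1 = 1/4
  'e': [0/1 + 1/4*0/1, 0/1 + 1/4*1/2) = [0/1, 1/8)
  'f': [0/1 + 1/4*1/2, 0/1 + 1/4*7/8) = [1/8, 7/32) <- contains code 11/64
  'b': [0/1 + 1/4*7/8, 0/1 + 1/4*1/1) = [7/32, 1/4)
  emit 'f', narrow to [1/8, 7/32)

Answer: eef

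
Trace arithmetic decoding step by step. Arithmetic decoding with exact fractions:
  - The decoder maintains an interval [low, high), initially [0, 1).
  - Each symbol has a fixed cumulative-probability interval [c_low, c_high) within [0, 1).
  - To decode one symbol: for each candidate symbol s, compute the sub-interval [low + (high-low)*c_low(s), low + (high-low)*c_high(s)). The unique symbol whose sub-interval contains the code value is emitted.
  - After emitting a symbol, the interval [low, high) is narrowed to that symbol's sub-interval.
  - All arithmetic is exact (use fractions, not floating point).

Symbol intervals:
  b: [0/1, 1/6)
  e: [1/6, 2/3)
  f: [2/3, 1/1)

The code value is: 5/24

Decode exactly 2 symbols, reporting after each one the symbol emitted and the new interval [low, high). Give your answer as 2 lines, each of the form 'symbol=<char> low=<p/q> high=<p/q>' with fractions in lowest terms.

Step 1: interval [0/1, 1/1), width = 1/1 - 0/1 = 1/1
  'b': [0/1 + 1/1*0/1, 0/1 + 1/1*1/6) = [0/1, 1/6)
  'e': [0/1 + 1/1*1/6, 0/1 + 1/1*2/3) = [1/6, 2/3) <- contains code 5/24
  'f': [0/1 + 1/1*2/3, 0/1 + 1/1*1/1) = [2/3, 1/1)
  emit 'e', narrow to [1/6, 2/3)
Step 2: interval [1/6, 2/3), width = 2/3 - 1/6 = 1/2
  'b': [1/6 + 1/2*0/1, 1/6 + 1/2*1/6) = [1/6, 1/4) <- contains code 5/24
  'e': [1/6 + 1/2*1/6, 1/6 + 1/2*2/3) = [1/4, 1/2)
  'f': [1/6 + 1/2*2/3, 1/6 + 1/2*1/1) = [1/2, 2/3)
  emit 'b', narrow to [1/6, 1/4)

Answer: symbol=e low=1/6 high=2/3
symbol=b low=1/6 high=1/4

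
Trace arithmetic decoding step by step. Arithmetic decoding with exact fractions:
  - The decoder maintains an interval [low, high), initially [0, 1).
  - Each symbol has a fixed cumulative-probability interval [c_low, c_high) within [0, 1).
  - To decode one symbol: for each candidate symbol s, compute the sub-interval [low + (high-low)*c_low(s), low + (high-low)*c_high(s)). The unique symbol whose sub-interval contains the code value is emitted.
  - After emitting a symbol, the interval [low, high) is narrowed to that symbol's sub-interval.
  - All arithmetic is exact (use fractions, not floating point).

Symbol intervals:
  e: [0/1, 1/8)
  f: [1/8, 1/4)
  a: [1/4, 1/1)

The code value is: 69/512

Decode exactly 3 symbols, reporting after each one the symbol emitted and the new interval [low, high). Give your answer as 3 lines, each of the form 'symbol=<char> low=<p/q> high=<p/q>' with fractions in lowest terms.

Answer: symbol=f low=1/8 high=1/4
symbol=e low=1/8 high=9/64
symbol=a low=33/256 high=9/64

Derivation:
Step 1: interval [0/1, 1/1), width = 1/1 - 0/1 = 1/1
  'e': [0/1 + 1/1*0/1, 0/1 + 1/1*1/8) = [0/1, 1/8)
  'f': [0/1 + 1/1*1/8, 0/1 + 1/1*1/4) = [1/8, 1/4) <- contains code 69/512
  'a': [0/1 + 1/1*1/4, 0/1 + 1/1*1/1) = [1/4, 1/1)
  emit 'f', narrow to [1/8, 1/4)
Step 2: interval [1/8, 1/4), width = 1/4 - 1/8 = 1/8
  'e': [1/8 + 1/8*0/1, 1/8 + 1/8*1/8) = [1/8, 9/64) <- contains code 69/512
  'f': [1/8 + 1/8*1/8, 1/8 + 1/8*1/4) = [9/64, 5/32)
  'a': [1/8 + 1/8*1/4, 1/8 + 1/8*1/1) = [5/32, 1/4)
  emit 'e', narrow to [1/8, 9/64)
Step 3: interval [1/8, 9/64), width = 9/64 - 1/8 = 1/64
  'e': [1/8 + 1/64*0/1, 1/8 + 1/64*1/8) = [1/8, 65/512)
  'f': [1/8 + 1/64*1/8, 1/8 + 1/64*1/4) = [65/512, 33/256)
  'a': [1/8 + 1/64*1/4, 1/8 + 1/64*1/1) = [33/256, 9/64) <- contains code 69/512
  emit 'a', narrow to [33/256, 9/64)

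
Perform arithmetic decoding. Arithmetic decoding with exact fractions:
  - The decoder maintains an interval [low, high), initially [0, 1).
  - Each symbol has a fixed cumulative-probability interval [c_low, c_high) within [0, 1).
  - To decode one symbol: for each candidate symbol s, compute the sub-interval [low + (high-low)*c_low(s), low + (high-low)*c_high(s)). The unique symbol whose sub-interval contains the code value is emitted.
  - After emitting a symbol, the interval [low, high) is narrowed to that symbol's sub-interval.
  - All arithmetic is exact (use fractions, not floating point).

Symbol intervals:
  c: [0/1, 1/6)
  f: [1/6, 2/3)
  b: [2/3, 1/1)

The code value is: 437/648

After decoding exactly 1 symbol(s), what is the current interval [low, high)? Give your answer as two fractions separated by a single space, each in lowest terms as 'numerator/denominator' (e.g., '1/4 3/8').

Step 1: interval [0/1, 1/1), width = 1/1 - 0/1 = 1/1
  'c': [0/1 + 1/1*0/1, 0/1 + 1/1*1/6) = [0/1, 1/6)
  'f': [0/1 + 1/1*1/6, 0/1 + 1/1*2/3) = [1/6, 2/3)
  'b': [0/1 + 1/1*2/3, 0/1 + 1/1*1/1) = [2/3, 1/1) <- contains code 437/648
  emit 'b', narrow to [2/3, 1/1)

Answer: 2/3 1/1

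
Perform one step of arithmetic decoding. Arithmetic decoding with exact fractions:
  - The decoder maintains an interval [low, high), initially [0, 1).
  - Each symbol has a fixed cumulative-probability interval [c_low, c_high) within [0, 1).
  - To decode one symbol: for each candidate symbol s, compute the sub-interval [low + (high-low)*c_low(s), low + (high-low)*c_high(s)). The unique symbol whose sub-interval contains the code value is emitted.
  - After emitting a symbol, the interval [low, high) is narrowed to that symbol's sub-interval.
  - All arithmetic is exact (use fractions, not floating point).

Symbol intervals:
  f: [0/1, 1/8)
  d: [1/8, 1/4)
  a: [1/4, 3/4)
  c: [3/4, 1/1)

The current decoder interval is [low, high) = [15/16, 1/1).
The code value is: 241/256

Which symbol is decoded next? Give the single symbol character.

Answer: f

Derivation:
Interval width = high − low = 1/1 − 15/16 = 1/16
Scaled code = (code − low) / width = (241/256 − 15/16) / 1/16 = 1/16
  f: [0/1, 1/8) ← scaled code falls here ✓
  d: [1/8, 1/4) 
  a: [1/4, 3/4) 
  c: [3/4, 1/1) 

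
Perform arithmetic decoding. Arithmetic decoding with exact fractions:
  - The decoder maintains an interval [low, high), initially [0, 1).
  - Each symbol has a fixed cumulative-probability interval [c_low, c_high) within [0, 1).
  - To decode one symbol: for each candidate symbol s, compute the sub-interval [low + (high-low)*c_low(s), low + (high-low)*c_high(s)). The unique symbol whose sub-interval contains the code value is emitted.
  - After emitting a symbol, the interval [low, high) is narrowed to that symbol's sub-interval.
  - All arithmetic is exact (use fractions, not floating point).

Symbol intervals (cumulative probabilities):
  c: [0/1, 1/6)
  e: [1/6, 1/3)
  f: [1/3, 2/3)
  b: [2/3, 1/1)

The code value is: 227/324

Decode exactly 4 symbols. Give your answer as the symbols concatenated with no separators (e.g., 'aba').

Answer: bcfb

Derivation:
Step 1: interval [0/1, 1/1), width = 1/1 - 0/1 = 1/1
  'c': [0/1 + 1/1*0/1, 0/1 + 1/1*1/6) = [0/1, 1/6)
  'e': [0/1 + 1/1*1/6, 0/1 + 1/1*1/3) = [1/6, 1/3)
  'f': [0/1 + 1/1*1/3, 0/1 + 1/1*2/3) = [1/3, 2/3)
  'b': [0/1 + 1/1*2/3, 0/1 + 1/1*1/1) = [2/3, 1/1) <- contains code 227/324
  emit 'b', narrow to [2/3, 1/1)
Step 2: interval [2/3, 1/1), width = 1/1 - 2/3 = 1/3
  'c': [2/3 + 1/3*0/1, 2/3 + 1/3*1/6) = [2/3, 13/18) <- contains code 227/324
  'e': [2/3 + 1/3*1/6, 2/3 + 1/3*1/3) = [13/18, 7/9)
  'f': [2/3 + 1/3*1/3, 2/3 + 1/3*2/3) = [7/9, 8/9)
  'b': [2/3 + 1/3*2/3, 2/3 + 1/3*1/1) = [8/9, 1/1)
  emit 'c', narrow to [2/3, 13/18)
Step 3: interval [2/3, 13/18), width = 13/18 - 2/3 = 1/18
  'c': [2/3 + 1/18*0/1, 2/3 + 1/18*1/6) = [2/3, 73/108)
  'e': [2/3 + 1/18*1/6, 2/3 + 1/18*1/3) = [73/108, 37/54)
  'f': [2/3 + 1/18*1/3, 2/3 + 1/18*2/3) = [37/54, 19/27) <- contains code 227/324
  'b': [2/3 + 1/18*2/3, 2/3 + 1/18*1/1) = [19/27, 13/18)
  emit 'f', narrow to [37/54, 19/27)
Step 4: interval [37/54, 19/27), width = 19/27 - 37/54 = 1/54
  'c': [37/54 + 1/54*0/1, 37/54 + 1/54*1/6) = [37/54, 223/324)
  'e': [37/54 + 1/54*1/6, 37/54 + 1/54*1/3) = [223/324, 56/81)
  'f': [37/54 + 1/54*1/3, 37/54 + 1/54*2/3) = [56/81, 113/162)
  'b': [37/54 + 1/54*2/3, 37/54 + 1/54*1/1) = [113/162, 19/27) <- contains code 227/324
  emit 'b', narrow to [113/162, 19/27)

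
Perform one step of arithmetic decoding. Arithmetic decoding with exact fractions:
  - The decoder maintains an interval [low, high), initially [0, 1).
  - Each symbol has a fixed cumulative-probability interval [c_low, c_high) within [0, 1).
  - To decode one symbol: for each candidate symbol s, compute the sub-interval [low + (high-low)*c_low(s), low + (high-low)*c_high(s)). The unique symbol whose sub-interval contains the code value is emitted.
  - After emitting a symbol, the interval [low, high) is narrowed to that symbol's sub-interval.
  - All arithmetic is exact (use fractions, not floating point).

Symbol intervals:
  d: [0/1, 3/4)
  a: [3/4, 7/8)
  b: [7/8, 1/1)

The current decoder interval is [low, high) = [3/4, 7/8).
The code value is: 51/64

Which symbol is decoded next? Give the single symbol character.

Interval width = high − low = 7/8 − 3/4 = 1/8
Scaled code = (code − low) / width = (51/64 − 3/4) / 1/8 = 3/8
  d: [0/1, 3/4) ← scaled code falls here ✓
  a: [3/4, 7/8) 
  b: [7/8, 1/1) 

Answer: d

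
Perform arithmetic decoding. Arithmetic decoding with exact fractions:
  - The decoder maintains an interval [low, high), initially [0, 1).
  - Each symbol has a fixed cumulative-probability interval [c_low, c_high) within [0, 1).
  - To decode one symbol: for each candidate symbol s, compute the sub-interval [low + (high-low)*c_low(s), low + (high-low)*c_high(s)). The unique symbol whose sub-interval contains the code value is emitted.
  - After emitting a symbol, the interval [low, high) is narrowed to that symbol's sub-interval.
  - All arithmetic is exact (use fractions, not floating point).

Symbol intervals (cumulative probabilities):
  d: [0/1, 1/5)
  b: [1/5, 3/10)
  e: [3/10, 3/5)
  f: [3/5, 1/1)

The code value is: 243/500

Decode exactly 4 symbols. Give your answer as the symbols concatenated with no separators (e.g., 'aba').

Answer: efdb

Derivation:
Step 1: interval [0/1, 1/1), width = 1/1 - 0/1 = 1/1
  'd': [0/1 + 1/1*0/1, 0/1 + 1/1*1/5) = [0/1, 1/5)
  'b': [0/1 + 1/1*1/5, 0/1 + 1/1*3/10) = [1/5, 3/10)
  'e': [0/1 + 1/1*3/10, 0/1 + 1/1*3/5) = [3/10, 3/5) <- contains code 243/500
  'f': [0/1 + 1/1*3/5, 0/1 + 1/1*1/1) = [3/5, 1/1)
  emit 'e', narrow to [3/10, 3/5)
Step 2: interval [3/10, 3/5), width = 3/5 - 3/10 = 3/10
  'd': [3/10 + 3/10*0/1, 3/10 + 3/10*1/5) = [3/10, 9/25)
  'b': [3/10 + 3/10*1/5, 3/10 + 3/10*3/10) = [9/25, 39/100)
  'e': [3/10 + 3/10*3/10, 3/10 + 3/10*3/5) = [39/100, 12/25)
  'f': [3/10 + 3/10*3/5, 3/10 + 3/10*1/1) = [12/25, 3/5) <- contains code 243/500
  emit 'f', narrow to [12/25, 3/5)
Step 3: interval [12/25, 3/5), width = 3/5 - 12/25 = 3/25
  'd': [12/25 + 3/25*0/1, 12/25 + 3/25*1/5) = [12/25, 63/125) <- contains code 243/500
  'b': [12/25 + 3/25*1/5, 12/25 + 3/25*3/10) = [63/125, 129/250)
  'e': [12/25 + 3/25*3/10, 12/25 + 3/25*3/5) = [129/250, 69/125)
  'f': [12/25 + 3/25*3/5, 12/25 + 3/25*1/1) = [69/125, 3/5)
  emit 'd', narrow to [12/25, 63/125)
Step 4: interval [12/25, 63/125), width = 63/125 - 12/25 = 3/125
  'd': [12/25 + 3/125*0/1, 12/25 + 3/125*1/5) = [12/25, 303/625)
  'b': [12/25 + 3/125*1/5, 12/25 + 3/125*3/10) = [303/625, 609/1250) <- contains code 243/500
  'e': [12/25 + 3/125*3/10, 12/25 + 3/125*3/5) = [609/1250, 309/625)
  'f': [12/25 + 3/125*3/5, 12/25 + 3/125*1/1) = [309/625, 63/125)
  emit 'b', narrow to [303/625, 609/1250)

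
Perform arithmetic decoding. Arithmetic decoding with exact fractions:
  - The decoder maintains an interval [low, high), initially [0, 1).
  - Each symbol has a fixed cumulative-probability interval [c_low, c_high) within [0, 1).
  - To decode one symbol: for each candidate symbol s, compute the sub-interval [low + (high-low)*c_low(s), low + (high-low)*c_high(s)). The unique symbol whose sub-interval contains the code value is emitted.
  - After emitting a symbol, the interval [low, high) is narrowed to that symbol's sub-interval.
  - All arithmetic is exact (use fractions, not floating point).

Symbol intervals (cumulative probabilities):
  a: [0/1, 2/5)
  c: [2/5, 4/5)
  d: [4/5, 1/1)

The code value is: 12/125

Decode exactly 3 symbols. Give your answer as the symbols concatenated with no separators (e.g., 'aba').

Answer: aac

Derivation:
Step 1: interval [0/1, 1/1), width = 1/1 - 0/1 = 1/1
  'a': [0/1 + 1/1*0/1, 0/1 + 1/1*2/5) = [0/1, 2/5) <- contains code 12/125
  'c': [0/1 + 1/1*2/5, 0/1 + 1/1*4/5) = [2/5, 4/5)
  'd': [0/1 + 1/1*4/5, 0/1 + 1/1*1/1) = [4/5, 1/1)
  emit 'a', narrow to [0/1, 2/5)
Step 2: interval [0/1, 2/5), width = 2/5 - 0/1 = 2/5
  'a': [0/1 + 2/5*0/1, 0/1 + 2/5*2/5) = [0/1, 4/25) <- contains code 12/125
  'c': [0/1 + 2/5*2/5, 0/1 + 2/5*4/5) = [4/25, 8/25)
  'd': [0/1 + 2/5*4/5, 0/1 + 2/5*1/1) = [8/25, 2/5)
  emit 'a', narrow to [0/1, 4/25)
Step 3: interval [0/1, 4/25), width = 4/25 - 0/1 = 4/25
  'a': [0/1 + 4/25*0/1, 0/1 + 4/25*2/5) = [0/1, 8/125)
  'c': [0/1 + 4/25*2/5, 0/1 + 4/25*4/5) = [8/125, 16/125) <- contains code 12/125
  'd': [0/1 + 4/25*4/5, 0/1 + 4/25*1/1) = [16/125, 4/25)
  emit 'c', narrow to [8/125, 16/125)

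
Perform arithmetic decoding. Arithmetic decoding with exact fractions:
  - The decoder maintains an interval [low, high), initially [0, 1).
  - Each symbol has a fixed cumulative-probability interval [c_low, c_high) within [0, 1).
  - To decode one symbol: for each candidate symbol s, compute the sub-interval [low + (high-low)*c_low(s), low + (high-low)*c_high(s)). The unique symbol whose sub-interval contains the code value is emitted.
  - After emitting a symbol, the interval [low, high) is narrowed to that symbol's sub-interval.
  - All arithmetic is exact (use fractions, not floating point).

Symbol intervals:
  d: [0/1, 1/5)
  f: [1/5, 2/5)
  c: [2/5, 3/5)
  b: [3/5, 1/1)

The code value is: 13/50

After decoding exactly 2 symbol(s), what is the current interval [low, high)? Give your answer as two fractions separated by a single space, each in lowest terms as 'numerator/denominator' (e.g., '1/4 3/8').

Answer: 6/25 7/25

Derivation:
Step 1: interval [0/1, 1/1), width = 1/1 - 0/1 = 1/1
  'd': [0/1 + 1/1*0/1, 0/1 + 1/1*1/5) = [0/1, 1/5)
  'f': [0/1 + 1/1*1/5, 0/1 + 1/1*2/5) = [1/5, 2/5) <- contains code 13/50
  'c': [0/1 + 1/1*2/5, 0/1 + 1/1*3/5) = [2/5, 3/5)
  'b': [0/1 + 1/1*3/5, 0/1 + 1/1*1/1) = [3/5, 1/1)
  emit 'f', narrow to [1/5, 2/5)
Step 2: interval [1/5, 2/5), width = 2/5 - 1/5 = 1/5
  'd': [1/5 + 1/5*0/1, 1/5 + 1/5*1/5) = [1/5, 6/25)
  'f': [1/5 + 1/5*1/5, 1/5 + 1/5*2/5) = [6/25, 7/25) <- contains code 13/50
  'c': [1/5 + 1/5*2/5, 1/5 + 1/5*3/5) = [7/25, 8/25)
  'b': [1/5 + 1/5*3/5, 1/5 + 1/5*1/1) = [8/25, 2/5)
  emit 'f', narrow to [6/25, 7/25)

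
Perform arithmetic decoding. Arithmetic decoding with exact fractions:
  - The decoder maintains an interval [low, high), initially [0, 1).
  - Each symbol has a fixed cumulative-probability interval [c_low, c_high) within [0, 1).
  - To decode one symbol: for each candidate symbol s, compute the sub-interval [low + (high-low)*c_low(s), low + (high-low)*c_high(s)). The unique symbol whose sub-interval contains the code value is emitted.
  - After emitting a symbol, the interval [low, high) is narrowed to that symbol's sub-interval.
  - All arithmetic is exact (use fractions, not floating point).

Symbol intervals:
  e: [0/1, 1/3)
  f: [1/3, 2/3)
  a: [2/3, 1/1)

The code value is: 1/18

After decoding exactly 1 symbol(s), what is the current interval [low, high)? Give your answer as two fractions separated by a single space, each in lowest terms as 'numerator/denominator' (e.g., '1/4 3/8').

Step 1: interval [0/1, 1/1), width = 1/1 - 0/1 = 1/1
  'e': [0/1 + 1/1*0/1, 0/1 + 1/1*1/3) = [0/1, 1/3) <- contains code 1/18
  'f': [0/1 + 1/1*1/3, 0/1 + 1/1*2/3) = [1/3, 2/3)
  'a': [0/1 + 1/1*2/3, 0/1 + 1/1*1/1) = [2/3, 1/1)
  emit 'e', narrow to [0/1, 1/3)

Answer: 0/1 1/3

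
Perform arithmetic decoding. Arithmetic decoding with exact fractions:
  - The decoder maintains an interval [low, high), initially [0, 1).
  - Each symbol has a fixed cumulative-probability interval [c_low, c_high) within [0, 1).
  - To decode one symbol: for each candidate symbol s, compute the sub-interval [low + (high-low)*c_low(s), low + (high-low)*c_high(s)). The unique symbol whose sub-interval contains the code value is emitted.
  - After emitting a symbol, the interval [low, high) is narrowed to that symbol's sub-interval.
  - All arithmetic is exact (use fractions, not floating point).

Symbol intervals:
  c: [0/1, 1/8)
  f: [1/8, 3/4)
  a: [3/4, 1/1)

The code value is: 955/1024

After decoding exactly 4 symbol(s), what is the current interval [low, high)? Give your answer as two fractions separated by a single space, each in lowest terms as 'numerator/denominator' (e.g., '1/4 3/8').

Answer: 475/512 15/16

Derivation:
Step 1: interval [0/1, 1/1), width = 1/1 - 0/1 = 1/1
  'c': [0/1 + 1/1*0/1, 0/1 + 1/1*1/8) = [0/1, 1/8)
  'f': [0/1 + 1/1*1/8, 0/1 + 1/1*3/4) = [1/8, 3/4)
  'a': [0/1 + 1/1*3/4, 0/1 + 1/1*1/1) = [3/4, 1/1) <- contains code 955/1024
  emit 'a', narrow to [3/4, 1/1)
Step 2: interval [3/4, 1/1), width = 1/1 - 3/4 = 1/4
  'c': [3/4 + 1/4*0/1, 3/4 + 1/4*1/8) = [3/4, 25/32)
  'f': [3/4 + 1/4*1/8, 3/4 + 1/4*3/4) = [25/32, 15/16) <- contains code 955/1024
  'a': [3/4 + 1/4*3/4, 3/4 + 1/4*1/1) = [15/16, 1/1)
  emit 'f', narrow to [25/32, 15/16)
Step 3: interval [25/32, 15/16), width = 15/16 - 25/32 = 5/32
  'c': [25/32 + 5/32*0/1, 25/32 + 5/32*1/8) = [25/32, 205/256)
  'f': [25/32 + 5/32*1/8, 25/32 + 5/32*3/4) = [205/256, 115/128)
  'a': [25/32 + 5/32*3/4, 25/32 + 5/32*1/1) = [115/128, 15/16) <- contains code 955/1024
  emit 'a', narrow to [115/128, 15/16)
Step 4: interval [115/128, 15/16), width = 15/16 - 115/128 = 5/128
  'c': [115/128 + 5/128*0/1, 115/128 + 5/128*1/8) = [115/128, 925/1024)
  'f': [115/128 + 5/128*1/8, 115/128 + 5/128*3/4) = [925/1024, 475/512)
  'a': [115/128 + 5/128*3/4, 115/128 + 5/128*1/1) = [475/512, 15/16) <- contains code 955/1024
  emit 'a', narrow to [475/512, 15/16)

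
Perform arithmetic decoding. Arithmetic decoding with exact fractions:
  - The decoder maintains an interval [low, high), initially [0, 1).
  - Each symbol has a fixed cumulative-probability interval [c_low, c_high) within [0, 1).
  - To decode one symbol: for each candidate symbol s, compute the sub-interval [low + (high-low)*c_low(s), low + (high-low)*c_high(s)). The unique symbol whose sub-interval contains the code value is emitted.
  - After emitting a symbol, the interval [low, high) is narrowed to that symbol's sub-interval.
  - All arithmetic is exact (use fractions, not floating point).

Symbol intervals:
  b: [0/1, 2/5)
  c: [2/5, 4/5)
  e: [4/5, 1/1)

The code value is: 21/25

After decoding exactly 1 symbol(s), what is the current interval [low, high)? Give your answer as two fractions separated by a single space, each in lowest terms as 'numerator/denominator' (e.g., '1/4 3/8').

Step 1: interval [0/1, 1/1), width = 1/1 - 0/1 = 1/1
  'b': [0/1 + 1/1*0/1, 0/1 + 1/1*2/5) = [0/1, 2/5)
  'c': [0/1 + 1/1*2/5, 0/1 + 1/1*4/5) = [2/5, 4/5)
  'e': [0/1 + 1/1*4/5, 0/1 + 1/1*1/1) = [4/5, 1/1) <- contains code 21/25
  emit 'e', narrow to [4/5, 1/1)

Answer: 4/5 1/1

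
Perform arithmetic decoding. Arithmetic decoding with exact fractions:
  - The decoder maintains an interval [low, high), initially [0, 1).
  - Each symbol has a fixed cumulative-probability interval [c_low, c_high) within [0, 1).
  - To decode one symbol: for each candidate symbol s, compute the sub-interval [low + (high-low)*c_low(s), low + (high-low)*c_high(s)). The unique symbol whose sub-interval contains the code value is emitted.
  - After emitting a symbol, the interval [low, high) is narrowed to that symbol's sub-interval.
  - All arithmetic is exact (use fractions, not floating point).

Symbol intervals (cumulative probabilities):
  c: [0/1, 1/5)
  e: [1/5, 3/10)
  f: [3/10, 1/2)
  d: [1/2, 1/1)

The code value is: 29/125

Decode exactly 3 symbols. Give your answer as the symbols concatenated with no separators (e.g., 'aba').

Answer: efc

Derivation:
Step 1: interval [0/1, 1/1), width = 1/1 - 0/1 = 1/1
  'c': [0/1 + 1/1*0/1, 0/1 + 1/1*1/5) = [0/1, 1/5)
  'e': [0/1 + 1/1*1/5, 0/1 + 1/1*3/10) = [1/5, 3/10) <- contains code 29/125
  'f': [0/1 + 1/1*3/10, 0/1 + 1/1*1/2) = [3/10, 1/2)
  'd': [0/1 + 1/1*1/2, 0/1 + 1/1*1/1) = [1/2, 1/1)
  emit 'e', narrow to [1/5, 3/10)
Step 2: interval [1/5, 3/10), width = 3/10 - 1/5 = 1/10
  'c': [1/5 + 1/10*0/1, 1/5 + 1/10*1/5) = [1/5, 11/50)
  'e': [1/5 + 1/10*1/5, 1/5 + 1/10*3/10) = [11/50, 23/100)
  'f': [1/5 + 1/10*3/10, 1/5 + 1/10*1/2) = [23/100, 1/4) <- contains code 29/125
  'd': [1/5 + 1/10*1/2, 1/5 + 1/10*1/1) = [1/4, 3/10)
  emit 'f', narrow to [23/100, 1/4)
Step 3: interval [23/100, 1/4), width = 1/4 - 23/100 = 1/50
  'c': [23/100 + 1/50*0/1, 23/100 + 1/50*1/5) = [23/100, 117/500) <- contains code 29/125
  'e': [23/100 + 1/50*1/5, 23/100 + 1/50*3/10) = [117/500, 59/250)
  'f': [23/100 + 1/50*3/10, 23/100 + 1/50*1/2) = [59/250, 6/25)
  'd': [23/100 + 1/50*1/2, 23/100 + 1/50*1/1) = [6/25, 1/4)
  emit 'c', narrow to [23/100, 117/500)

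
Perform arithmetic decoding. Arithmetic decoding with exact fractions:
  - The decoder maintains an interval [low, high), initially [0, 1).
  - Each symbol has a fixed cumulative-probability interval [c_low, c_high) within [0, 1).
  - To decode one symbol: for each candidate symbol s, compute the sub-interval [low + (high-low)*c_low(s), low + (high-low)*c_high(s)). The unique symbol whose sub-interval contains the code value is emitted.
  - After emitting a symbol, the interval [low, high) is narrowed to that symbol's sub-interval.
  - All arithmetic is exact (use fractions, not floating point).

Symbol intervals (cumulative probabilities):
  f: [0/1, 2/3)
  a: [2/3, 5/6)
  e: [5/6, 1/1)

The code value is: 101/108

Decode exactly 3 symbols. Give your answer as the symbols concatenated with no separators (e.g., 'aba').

Step 1: interval [0/1, 1/1), width = 1/1 - 0/1 = 1/1
  'f': [0/1 + 1/1*0/1, 0/1 + 1/1*2/3) = [0/1, 2/3)
  'a': [0/1 + 1/1*2/3, 0/1 + 1/1*5/6) = [2/3, 5/6)
  'e': [0/1 + 1/1*5/6, 0/1 + 1/1*1/1) = [5/6, 1/1) <- contains code 101/108
  emit 'e', narrow to [5/6, 1/1)
Step 2: interval [5/6, 1/1), width = 1/1 - 5/6 = 1/6
  'f': [5/6 + 1/6*0/1, 5/6 + 1/6*2/3) = [5/6, 17/18) <- contains code 101/108
  'a': [5/6 + 1/6*2/3, 5/6 + 1/6*5/6) = [17/18, 35/36)
  'e': [5/6 + 1/6*5/6, 5/6 + 1/6*1/1) = [35/36, 1/1)
  emit 'f', narrow to [5/6, 17/18)
Step 3: interval [5/6, 17/18), width = 17/18 - 5/6 = 1/9
  'f': [5/6 + 1/9*0/1, 5/6 + 1/9*2/3) = [5/6, 49/54)
  'a': [5/6 + 1/9*2/3, 5/6 + 1/9*5/6) = [49/54, 25/27)
  'e': [5/6 + 1/9*5/6, 5/6 + 1/9*1/1) = [25/27, 17/18) <- contains code 101/108
  emit 'e', narrow to [25/27, 17/18)

Answer: efe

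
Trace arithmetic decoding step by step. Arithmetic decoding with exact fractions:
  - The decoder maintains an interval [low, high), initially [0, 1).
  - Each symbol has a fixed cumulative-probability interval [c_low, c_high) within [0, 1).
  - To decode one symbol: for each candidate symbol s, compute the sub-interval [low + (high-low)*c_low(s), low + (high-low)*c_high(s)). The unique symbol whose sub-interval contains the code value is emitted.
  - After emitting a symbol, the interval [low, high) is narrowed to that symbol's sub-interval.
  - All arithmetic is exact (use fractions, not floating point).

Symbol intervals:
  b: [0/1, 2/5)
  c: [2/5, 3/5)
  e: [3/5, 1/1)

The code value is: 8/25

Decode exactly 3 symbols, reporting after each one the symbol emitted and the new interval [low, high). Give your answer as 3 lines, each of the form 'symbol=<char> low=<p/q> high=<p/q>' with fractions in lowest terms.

Answer: symbol=b low=0/1 high=2/5
symbol=e low=6/25 high=2/5
symbol=c low=38/125 high=42/125

Derivation:
Step 1: interval [0/1, 1/1), width = 1/1 - 0/1 = 1/1
  'b': [0/1 + 1/1*0/1, 0/1 + 1/1*2/5) = [0/1, 2/5) <- contains code 8/25
  'c': [0/1 + 1/1*2/5, 0/1 + 1/1*3/5) = [2/5, 3/5)
  'e': [0/1 + 1/1*3/5, 0/1 + 1/1*1/1) = [3/5, 1/1)
  emit 'b', narrow to [0/1, 2/5)
Step 2: interval [0/1, 2/5), width = 2/5 - 0/1 = 2/5
  'b': [0/1 + 2/5*0/1, 0/1 + 2/5*2/5) = [0/1, 4/25)
  'c': [0/1 + 2/5*2/5, 0/1 + 2/5*3/5) = [4/25, 6/25)
  'e': [0/1 + 2/5*3/5, 0/1 + 2/5*1/1) = [6/25, 2/5) <- contains code 8/25
  emit 'e', narrow to [6/25, 2/5)
Step 3: interval [6/25, 2/5), width = 2/5 - 6/25 = 4/25
  'b': [6/25 + 4/25*0/1, 6/25 + 4/25*2/5) = [6/25, 38/125)
  'c': [6/25 + 4/25*2/5, 6/25 + 4/25*3/5) = [38/125, 42/125) <- contains code 8/25
  'e': [6/25 + 4/25*3/5, 6/25 + 4/25*1/1) = [42/125, 2/5)
  emit 'c', narrow to [38/125, 42/125)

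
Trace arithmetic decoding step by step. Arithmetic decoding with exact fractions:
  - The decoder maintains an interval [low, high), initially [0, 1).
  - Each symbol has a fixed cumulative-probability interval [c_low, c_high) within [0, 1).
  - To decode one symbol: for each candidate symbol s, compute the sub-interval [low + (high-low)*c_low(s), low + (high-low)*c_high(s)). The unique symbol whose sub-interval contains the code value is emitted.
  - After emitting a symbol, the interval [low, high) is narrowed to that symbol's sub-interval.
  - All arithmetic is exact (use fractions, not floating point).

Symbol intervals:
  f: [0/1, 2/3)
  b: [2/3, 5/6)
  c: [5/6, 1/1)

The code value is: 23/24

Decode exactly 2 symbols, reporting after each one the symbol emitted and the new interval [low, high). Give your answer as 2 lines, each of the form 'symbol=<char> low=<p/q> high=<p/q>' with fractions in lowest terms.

Answer: symbol=c low=5/6 high=1/1
symbol=b low=17/18 high=35/36

Derivation:
Step 1: interval [0/1, 1/1), width = 1/1 - 0/1 = 1/1
  'f': [0/1 + 1/1*0/1, 0/1 + 1/1*2/3) = [0/1, 2/3)
  'b': [0/1 + 1/1*2/3, 0/1 + 1/1*5/6) = [2/3, 5/6)
  'c': [0/1 + 1/1*5/6, 0/1 + 1/1*1/1) = [5/6, 1/1) <- contains code 23/24
  emit 'c', narrow to [5/6, 1/1)
Step 2: interval [5/6, 1/1), width = 1/1 - 5/6 = 1/6
  'f': [5/6 + 1/6*0/1, 5/6 + 1/6*2/3) = [5/6, 17/18)
  'b': [5/6 + 1/6*2/3, 5/6 + 1/6*5/6) = [17/18, 35/36) <- contains code 23/24
  'c': [5/6 + 1/6*5/6, 5/6 + 1/6*1/1) = [35/36, 1/1)
  emit 'b', narrow to [17/18, 35/36)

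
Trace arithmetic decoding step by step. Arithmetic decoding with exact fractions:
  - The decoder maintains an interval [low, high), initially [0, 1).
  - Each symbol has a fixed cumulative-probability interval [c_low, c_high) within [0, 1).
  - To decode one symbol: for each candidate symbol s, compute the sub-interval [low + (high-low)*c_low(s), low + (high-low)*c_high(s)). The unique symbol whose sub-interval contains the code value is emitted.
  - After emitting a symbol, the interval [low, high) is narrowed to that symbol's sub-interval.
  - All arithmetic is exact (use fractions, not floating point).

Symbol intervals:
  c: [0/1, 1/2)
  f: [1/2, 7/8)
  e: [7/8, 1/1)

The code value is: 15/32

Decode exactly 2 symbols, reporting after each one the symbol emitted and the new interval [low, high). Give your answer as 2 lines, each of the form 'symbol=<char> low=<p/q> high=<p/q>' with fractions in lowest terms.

Answer: symbol=c low=0/1 high=1/2
symbol=e low=7/16 high=1/2

Derivation:
Step 1: interval [0/1, 1/1), width = 1/1 - 0/1 = 1/1
  'c': [0/1 + 1/1*0/1, 0/1 + 1/1*1/2) = [0/1, 1/2) <- contains code 15/32
  'f': [0/1 + 1/1*1/2, 0/1 + 1/1*7/8) = [1/2, 7/8)
  'e': [0/1 + 1/1*7/8, 0/1 + 1/1*1/1) = [7/8, 1/1)
  emit 'c', narrow to [0/1, 1/2)
Step 2: interval [0/1, 1/2), width = 1/2 - 0/1 = 1/2
  'c': [0/1 + 1/2*0/1, 0/1 + 1/2*1/2) = [0/1, 1/4)
  'f': [0/1 + 1/2*1/2, 0/1 + 1/2*7/8) = [1/4, 7/16)
  'e': [0/1 + 1/2*7/8, 0/1 + 1/2*1/1) = [7/16, 1/2) <- contains code 15/32
  emit 'e', narrow to [7/16, 1/2)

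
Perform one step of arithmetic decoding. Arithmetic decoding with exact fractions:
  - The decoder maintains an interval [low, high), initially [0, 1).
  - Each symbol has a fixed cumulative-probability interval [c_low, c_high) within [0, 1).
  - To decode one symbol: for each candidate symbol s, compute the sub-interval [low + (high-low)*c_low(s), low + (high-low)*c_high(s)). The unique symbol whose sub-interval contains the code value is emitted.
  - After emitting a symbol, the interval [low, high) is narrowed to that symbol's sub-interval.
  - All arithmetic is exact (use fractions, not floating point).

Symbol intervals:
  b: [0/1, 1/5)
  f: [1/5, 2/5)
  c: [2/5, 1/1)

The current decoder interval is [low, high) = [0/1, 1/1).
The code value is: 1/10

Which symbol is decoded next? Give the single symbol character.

Interval width = high − low = 1/1 − 0/1 = 1/1
Scaled code = (code − low) / width = (1/10 − 0/1) / 1/1 = 1/10
  b: [0/1, 1/5) ← scaled code falls here ✓
  f: [1/5, 2/5) 
  c: [2/5, 1/1) 

Answer: b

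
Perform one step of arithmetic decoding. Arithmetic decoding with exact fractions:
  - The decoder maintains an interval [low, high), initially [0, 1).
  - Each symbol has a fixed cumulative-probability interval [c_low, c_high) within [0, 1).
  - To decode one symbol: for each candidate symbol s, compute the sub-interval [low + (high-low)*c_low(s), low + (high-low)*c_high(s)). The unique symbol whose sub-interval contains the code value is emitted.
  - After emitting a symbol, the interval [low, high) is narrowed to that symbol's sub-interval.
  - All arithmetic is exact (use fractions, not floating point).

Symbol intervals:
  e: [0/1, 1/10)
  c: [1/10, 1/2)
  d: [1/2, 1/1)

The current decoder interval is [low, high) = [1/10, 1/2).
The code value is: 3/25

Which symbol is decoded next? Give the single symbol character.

Answer: e

Derivation:
Interval width = high − low = 1/2 − 1/10 = 2/5
Scaled code = (code − low) / width = (3/25 − 1/10) / 2/5 = 1/20
  e: [0/1, 1/10) ← scaled code falls here ✓
  c: [1/10, 1/2) 
  d: [1/2, 1/1) 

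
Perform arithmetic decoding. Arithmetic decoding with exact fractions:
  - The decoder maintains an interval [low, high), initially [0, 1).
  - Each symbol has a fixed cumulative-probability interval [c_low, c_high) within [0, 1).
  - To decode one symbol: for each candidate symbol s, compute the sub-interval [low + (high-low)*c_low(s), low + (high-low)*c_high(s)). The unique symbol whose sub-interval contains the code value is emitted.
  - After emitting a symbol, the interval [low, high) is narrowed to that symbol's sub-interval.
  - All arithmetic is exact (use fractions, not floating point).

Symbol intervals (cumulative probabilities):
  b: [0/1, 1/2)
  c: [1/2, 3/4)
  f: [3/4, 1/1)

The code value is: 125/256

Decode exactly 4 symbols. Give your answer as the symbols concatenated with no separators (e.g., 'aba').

Step 1: interval [0/1, 1/1), width = 1/1 - 0/1 = 1/1
  'b': [0/1 + 1/1*0/1, 0/1 + 1/1*1/2) = [0/1, 1/2) <- contains code 125/256
  'c': [0/1 + 1/1*1/2, 0/1 + 1/1*3/4) = [1/2, 3/4)
  'f': [0/1 + 1/1*3/4, 0/1 + 1/1*1/1) = [3/4, 1/1)
  emit 'b', narrow to [0/1, 1/2)
Step 2: interval [0/1, 1/2), width = 1/2 - 0/1 = 1/2
  'b': [0/1 + 1/2*0/1, 0/1 + 1/2*1/2) = [0/1, 1/4)
  'c': [0/1 + 1/2*1/2, 0/1 + 1/2*3/4) = [1/4, 3/8)
  'f': [0/1 + 1/2*3/4, 0/1 + 1/2*1/1) = [3/8, 1/2) <- contains code 125/256
  emit 'f', narrow to [3/8, 1/2)
Step 3: interval [3/8, 1/2), width = 1/2 - 3/8 = 1/8
  'b': [3/8 + 1/8*0/1, 3/8 + 1/8*1/2) = [3/8, 7/16)
  'c': [3/8 + 1/8*1/2, 3/8 + 1/8*3/4) = [7/16, 15/32)
  'f': [3/8 + 1/8*3/4, 3/8 + 1/8*1/1) = [15/32, 1/2) <- contains code 125/256
  emit 'f', narrow to [15/32, 1/2)
Step 4: interval [15/32, 1/2), width = 1/2 - 15/32 = 1/32
  'b': [15/32 + 1/32*0/1, 15/32 + 1/32*1/2) = [15/32, 31/64)
  'c': [15/32 + 1/32*1/2, 15/32 + 1/32*3/4) = [31/64, 63/128) <- contains code 125/256
  'f': [15/32 + 1/32*3/4, 15/32 + 1/32*1/1) = [63/128, 1/2)
  emit 'c', narrow to [31/64, 63/128)

Answer: bffc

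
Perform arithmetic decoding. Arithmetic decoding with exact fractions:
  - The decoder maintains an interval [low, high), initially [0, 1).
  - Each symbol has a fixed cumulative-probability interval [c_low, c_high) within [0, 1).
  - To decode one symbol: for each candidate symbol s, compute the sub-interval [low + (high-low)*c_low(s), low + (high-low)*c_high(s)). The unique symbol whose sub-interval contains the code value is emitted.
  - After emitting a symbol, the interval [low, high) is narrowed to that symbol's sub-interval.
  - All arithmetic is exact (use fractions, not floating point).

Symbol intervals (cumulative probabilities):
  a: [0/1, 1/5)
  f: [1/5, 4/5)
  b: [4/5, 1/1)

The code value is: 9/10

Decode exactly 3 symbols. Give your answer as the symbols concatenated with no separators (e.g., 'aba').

Step 1: interval [0/1, 1/1), width = 1/1 - 0/1 = 1/1
  'a': [0/1 + 1/1*0/1, 0/1 + 1/1*1/5) = [0/1, 1/5)
  'f': [0/1 + 1/1*1/5, 0/1 + 1/1*4/5) = [1/5, 4/5)
  'b': [0/1 + 1/1*4/5, 0/1 + 1/1*1/1) = [4/5, 1/1) <- contains code 9/10
  emit 'b', narrow to [4/5, 1/1)
Step 2: interval [4/5, 1/1), width = 1/1 - 4/5 = 1/5
  'a': [4/5 + 1/5*0/1, 4/5 + 1/5*1/5) = [4/5, 21/25)
  'f': [4/5 + 1/5*1/5, 4/5 + 1/5*4/5) = [21/25, 24/25) <- contains code 9/10
  'b': [4/5 + 1/5*4/5, 4/5 + 1/5*1/1) = [24/25, 1/1)
  emit 'f', narrow to [21/25, 24/25)
Step 3: interval [21/25, 24/25), width = 24/25 - 21/25 = 3/25
  'a': [21/25 + 3/25*0/1, 21/25 + 3/25*1/5) = [21/25, 108/125)
  'f': [21/25 + 3/25*1/5, 21/25 + 3/25*4/5) = [108/125, 117/125) <- contains code 9/10
  'b': [21/25 + 3/25*4/5, 21/25 + 3/25*1/1) = [117/125, 24/25)
  emit 'f', narrow to [108/125, 117/125)

Answer: bff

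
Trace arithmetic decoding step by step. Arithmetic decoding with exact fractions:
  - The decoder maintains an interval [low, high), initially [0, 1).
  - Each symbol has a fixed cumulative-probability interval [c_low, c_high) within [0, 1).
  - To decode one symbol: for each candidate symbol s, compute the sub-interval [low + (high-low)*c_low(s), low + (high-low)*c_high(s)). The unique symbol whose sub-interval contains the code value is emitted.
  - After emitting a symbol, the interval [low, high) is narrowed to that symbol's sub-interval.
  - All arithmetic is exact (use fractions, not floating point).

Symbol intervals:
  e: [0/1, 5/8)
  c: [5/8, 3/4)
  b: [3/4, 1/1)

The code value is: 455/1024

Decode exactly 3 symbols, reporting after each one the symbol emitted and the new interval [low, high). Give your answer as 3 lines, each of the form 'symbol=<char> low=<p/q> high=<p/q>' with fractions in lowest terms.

Step 1: interval [0/1, 1/1), width = 1/1 - 0/1 = 1/1
  'e': [0/1 + 1/1*0/1, 0/1 + 1/1*5/8) = [0/1, 5/8) <- contains code 455/1024
  'c': [0/1 + 1/1*5/8, 0/1 + 1/1*3/4) = [5/8, 3/4)
  'b': [0/1 + 1/1*3/4, 0/1 + 1/1*1/1) = [3/4, 1/1)
  emit 'e', narrow to [0/1, 5/8)
Step 2: interval [0/1, 5/8), width = 5/8 - 0/1 = 5/8
  'e': [0/1 + 5/8*0/1, 0/1 + 5/8*5/8) = [0/1, 25/64)
  'c': [0/1 + 5/8*5/8, 0/1 + 5/8*3/4) = [25/64, 15/32) <- contains code 455/1024
  'b': [0/1 + 5/8*3/4, 0/1 + 5/8*1/1) = [15/32, 5/8)
  emit 'c', narrow to [25/64, 15/32)
Step 3: interval [25/64, 15/32), width = 15/32 - 25/64 = 5/64
  'e': [25/64 + 5/64*0/1, 25/64 + 5/64*5/8) = [25/64, 225/512)
  'c': [25/64 + 5/64*5/8, 25/64 + 5/64*3/4) = [225/512, 115/256) <- contains code 455/1024
  'b': [25/64 + 5/64*3/4, 25/64 + 5/64*1/1) = [115/256, 15/32)
  emit 'c', narrow to [225/512, 115/256)

Answer: symbol=e low=0/1 high=5/8
symbol=c low=25/64 high=15/32
symbol=c low=225/512 high=115/256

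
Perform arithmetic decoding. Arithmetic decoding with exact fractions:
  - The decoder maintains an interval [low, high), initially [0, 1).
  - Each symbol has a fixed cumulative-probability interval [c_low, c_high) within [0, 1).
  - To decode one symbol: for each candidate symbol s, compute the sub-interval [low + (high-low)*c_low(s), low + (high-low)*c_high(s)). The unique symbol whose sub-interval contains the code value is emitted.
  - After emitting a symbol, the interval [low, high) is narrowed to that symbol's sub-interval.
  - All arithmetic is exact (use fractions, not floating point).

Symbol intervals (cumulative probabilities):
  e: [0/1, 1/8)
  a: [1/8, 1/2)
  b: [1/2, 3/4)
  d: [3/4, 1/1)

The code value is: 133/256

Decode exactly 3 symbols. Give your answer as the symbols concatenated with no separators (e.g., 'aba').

Step 1: interval [0/1, 1/1), width = 1/1 - 0/1 = 1/1
  'e': [0/1 + 1/1*0/1, 0/1 + 1/1*1/8) = [0/1, 1/8)
  'a': [0/1 + 1/1*1/8, 0/1 + 1/1*1/2) = [1/8, 1/2)
  'b': [0/1 + 1/1*1/2, 0/1 + 1/1*3/4) = [1/2, 3/4) <- contains code 133/256
  'd': [0/1 + 1/1*3/4, 0/1 + 1/1*1/1) = [3/4, 1/1)
  emit 'b', narrow to [1/2, 3/4)
Step 2: interval [1/2, 3/4), width = 3/4 - 1/2 = 1/4
  'e': [1/2 + 1/4*0/1, 1/2 + 1/4*1/8) = [1/2, 17/32) <- contains code 133/256
  'a': [1/2 + 1/4*1/8, 1/2 + 1/4*1/2) = [17/32, 5/8)
  'b': [1/2 + 1/4*1/2, 1/2 + 1/4*3/4) = [5/8, 11/16)
  'd': [1/2 + 1/4*3/4, 1/2 + 1/4*1/1) = [11/16, 3/4)
  emit 'e', narrow to [1/2, 17/32)
Step 3: interval [1/2, 17/32), width = 17/32 - 1/2 = 1/32
  'e': [1/2 + 1/32*0/1, 1/2 + 1/32*1/8) = [1/2, 129/256)
  'a': [1/2 + 1/32*1/8, 1/2 + 1/32*1/2) = [129/256, 33/64)
  'b': [1/2 + 1/32*1/2, 1/2 + 1/32*3/4) = [33/64, 67/128) <- contains code 133/256
  'd': [1/2 + 1/32*3/4, 1/2 + 1/32*1/1) = [67/128, 17/32)
  emit 'b', narrow to [33/64, 67/128)

Answer: beb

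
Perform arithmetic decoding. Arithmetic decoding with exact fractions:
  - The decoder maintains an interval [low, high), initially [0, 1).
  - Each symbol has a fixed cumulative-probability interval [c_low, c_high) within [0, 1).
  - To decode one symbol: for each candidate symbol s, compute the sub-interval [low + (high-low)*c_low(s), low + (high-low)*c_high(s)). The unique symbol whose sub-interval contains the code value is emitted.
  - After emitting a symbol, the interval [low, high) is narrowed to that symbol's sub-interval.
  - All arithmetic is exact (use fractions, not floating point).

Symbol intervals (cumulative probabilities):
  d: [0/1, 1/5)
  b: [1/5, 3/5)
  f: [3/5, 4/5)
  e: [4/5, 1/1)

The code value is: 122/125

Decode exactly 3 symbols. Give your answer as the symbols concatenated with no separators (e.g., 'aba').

Answer: eeb

Derivation:
Step 1: interval [0/1, 1/1), width = 1/1 - 0/1 = 1/1
  'd': [0/1 + 1/1*0/1, 0/1 + 1/1*1/5) = [0/1, 1/5)
  'b': [0/1 + 1/1*1/5, 0/1 + 1/1*3/5) = [1/5, 3/5)
  'f': [0/1 + 1/1*3/5, 0/1 + 1/1*4/5) = [3/5, 4/5)
  'e': [0/1 + 1/1*4/5, 0/1 + 1/1*1/1) = [4/5, 1/1) <- contains code 122/125
  emit 'e', narrow to [4/5, 1/1)
Step 2: interval [4/5, 1/1), width = 1/1 - 4/5 = 1/5
  'd': [4/5 + 1/5*0/1, 4/5 + 1/5*1/5) = [4/5, 21/25)
  'b': [4/5 + 1/5*1/5, 4/5 + 1/5*3/5) = [21/25, 23/25)
  'f': [4/5 + 1/5*3/5, 4/5 + 1/5*4/5) = [23/25, 24/25)
  'e': [4/5 + 1/5*4/5, 4/5 + 1/5*1/1) = [24/25, 1/1) <- contains code 122/125
  emit 'e', narrow to [24/25, 1/1)
Step 3: interval [24/25, 1/1), width = 1/1 - 24/25 = 1/25
  'd': [24/25 + 1/25*0/1, 24/25 + 1/25*1/5) = [24/25, 121/125)
  'b': [24/25 + 1/25*1/5, 24/25 + 1/25*3/5) = [121/125, 123/125) <- contains code 122/125
  'f': [24/25 + 1/25*3/5, 24/25 + 1/25*4/5) = [123/125, 124/125)
  'e': [24/25 + 1/25*4/5, 24/25 + 1/25*1/1) = [124/125, 1/1)
  emit 'b', narrow to [121/125, 123/125)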